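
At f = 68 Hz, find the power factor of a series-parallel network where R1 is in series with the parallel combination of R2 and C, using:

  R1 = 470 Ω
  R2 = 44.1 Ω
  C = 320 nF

Step 1 — Angular frequency: ω = 2π·f = 2π·68 = 427.3 rad/s.
Step 2 — Component impedances:
  R1: Z = R = 470 Ω
  R2: Z = R = 44.1 Ω
  C: Z = 1/(jωC) = -j/(ω·C) = 0 - j7314 Ω
Step 3 — Parallel branch: R2 || C = 1/(1/R2 + 1/C) = 44.1 - j0.2659 Ω.
Step 4 — Series with R1: Z_total = R1 + (R2 || C) = 514.1 - j0.2659 Ω = 514.1∠-0.0° Ω.
Step 5 — Power factor: PF = cos(φ) = Re(Z)/|Z| = 514.1/514.1 = 1.
Step 6 — Type: Im(Z) = -0.2659 ⇒ leading (phase φ = -0.0°).

PF = 1 (leading, φ = -0.0°)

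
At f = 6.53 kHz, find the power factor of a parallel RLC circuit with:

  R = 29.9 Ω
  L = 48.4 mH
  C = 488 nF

Step 1 — Angular frequency: ω = 2π·f = 2π·6530 = 4.103e+04 rad/s.
Step 2 — Component impedances:
  R: Z = R = 29.9 Ω
  L: Z = jωL = j·4.103e+04·0.0484 = 0 + j1986 Ω
  C: Z = 1/(jωC) = -j/(ω·C) = 0 - j49.94 Ω
Step 3 — Parallel combination: 1/Z_total = 1/R + 1/L + 1/C; Z_total = 22.3 - j13.02 Ω = 25.82∠-30.3° Ω.
Step 4 — Power factor: PF = cos(φ) = Re(Z)/|Z| = 22.3/25.82 = 0.8637.
Step 5 — Type: Im(Z) = -13.02 ⇒ leading (phase φ = -30.3°).

PF = 0.8637 (leading, φ = -30.3°)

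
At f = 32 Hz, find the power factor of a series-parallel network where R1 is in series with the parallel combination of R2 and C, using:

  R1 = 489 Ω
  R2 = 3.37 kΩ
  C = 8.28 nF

Step 1 — Angular frequency: ω = 2π·f = 2π·32 = 201.1 rad/s.
Step 2 — Component impedances:
  R1: Z = R = 489 Ω
  R2: Z = R = 3370 Ω
  C: Z = 1/(jωC) = -j/(ω·C) = 0 - j6.007e+05 Ω
Step 3 — Parallel branch: R2 || C = 1/(1/R2 + 1/C) = 3370 - j18.91 Ω.
Step 4 — Series with R1: Z_total = R1 + (R2 || C) = 3859 - j18.91 Ω = 3859∠-0.3° Ω.
Step 5 — Power factor: PF = cos(φ) = Re(Z)/|Z| = 3859/3859 = 1.
Step 6 — Type: Im(Z) = -18.91 ⇒ leading (phase φ = -0.3°).

PF = 1 (leading, φ = -0.3°)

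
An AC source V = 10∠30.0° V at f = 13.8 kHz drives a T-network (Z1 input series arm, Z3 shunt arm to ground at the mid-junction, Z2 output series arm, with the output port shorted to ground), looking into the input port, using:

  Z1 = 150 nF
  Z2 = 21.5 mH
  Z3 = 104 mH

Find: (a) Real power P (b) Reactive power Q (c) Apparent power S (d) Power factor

Step 1 — Angular frequency: ω = 2π·f = 2π·1.38e+04 = 8.671e+04 rad/s.
Step 2 — Component impedances:
  Z1: Z = 1/(jωC) = -j/(ω·C) = 0 - j76.89 Ω
  Z2: Z = jωL = j·8.671e+04·0.0215 = 0 + j1864 Ω
  Z3: Z = jωL = j·8.671e+04·0.104 = 0 + j9018 Ω
Step 3 — With the output port shorted to ground, the output series arm Z2 runs from the junction to ground; the shunt arm Z3 also runs from the junction to ground. They appear in parallel: Z3 || Z2 = 0 + j1545 Ω.
Step 4 — Series with input arm Z1: Z_in = Z1 + (Z3 || Z2) = 0 + j1468 Ω = 1468∠90.0° Ω.
Step 5 — Source phasor: V = 10∠30.0° V = 8.66 + j5 V.
Step 6 — Current: I = V / Z = 0.003406 - j0.005899 A = 0.006812∠-60.0° A.
Step 7 — Complex power: S = V·I* = 0 + j0.06812 VA.
Step 8 — Real power: P = Re(S) = 0 W.
Step 9 — Reactive power: Q = Im(S) = 0.06812 VAR.
Step 10 — Apparent power: |S| = 0.06812 VA.
Step 11 — Power factor: PF = P/|S| = 0 (lagging).

(a) P = 0 W  (b) Q = 0.06812 VAR  (c) S = 0.06812 VA  (d) PF = 0 (lagging)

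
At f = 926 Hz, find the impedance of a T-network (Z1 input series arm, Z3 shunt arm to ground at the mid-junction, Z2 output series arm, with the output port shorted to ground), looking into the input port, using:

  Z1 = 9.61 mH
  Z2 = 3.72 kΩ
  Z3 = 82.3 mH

Step 1 — Angular frequency: ω = 2π·f = 2π·926 = 5818 rad/s.
Step 2 — Component impedances:
  Z1: Z = jωL = j·5818·0.00961 = 0 + j55.91 Ω
  Z2: Z = R = 3720 Ω
  Z3: Z = jωL = j·5818·0.0823 = 0 + j478.8 Ω
Step 3 — With the output port shorted to ground, the output series arm Z2 runs from the junction to ground; the shunt arm Z3 also runs from the junction to ground. They appear in parallel: Z3 || Z2 = 60.63 + j471 Ω.
Step 4 — Series with input arm Z1: Z_in = Z1 + (Z3 || Z2) = 60.63 + j526.9 Ω = 530.4∠83.4° Ω.

Z = 60.63 + j526.9 Ω = 530.4∠83.4° Ω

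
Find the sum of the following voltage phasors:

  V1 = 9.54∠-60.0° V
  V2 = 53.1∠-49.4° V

Step 1 — Convert each phasor to rectangular form:
  V1 = 9.54·(cos(-60.0°) + j·sin(-60.0°)) = 4.77 - j8.262 V
  V2 = 53.1·(cos(-49.4°) + j·sin(-49.4°)) = 34.56 - j40.32 V
Step 2 — Sum components: V_total = 39.33 - j48.58 V.
Step 3 — Convert to polar: |V_total| = 62.5 V, ∠V_total = -51.0°.

V_total = 62.5∠-51.0° V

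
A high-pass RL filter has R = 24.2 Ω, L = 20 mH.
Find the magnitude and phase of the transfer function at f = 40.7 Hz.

Step 1 — Angular frequency: ω = 2π·40.7 = 255.7 rad/s.
Step 2 — Transfer function: H(jω) = jωL/(R + jωL).
Step 3 — Numerator jωL = j·5.115; denominator R + jωL = 24.2 + j5.115.
Step 4 — H = 0.04276 + j0.2023.
Step 5 — Magnitude: |H| = 0.2068 (-13.7 dB); phase: φ = 78.1°.

|H| = 0.2068 (-13.7 dB), φ = 78.1°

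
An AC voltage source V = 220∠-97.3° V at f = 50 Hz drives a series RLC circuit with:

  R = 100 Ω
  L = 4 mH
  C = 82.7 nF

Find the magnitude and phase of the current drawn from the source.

Step 1 — Angular frequency: ω = 2π·f = 2π·50 = 314.2 rad/s.
Step 2 — Component impedances:
  R: Z = R = 100 Ω
  L: Z = jωL = j·314.2·0.004 = 0 + j1.257 Ω
  C: Z = 1/(jωC) = -j/(ω·C) = 0 - j3.849e+04 Ω
Step 3 — Series combination: Z_total = R + L + C = 100 - j3.849e+04 Ω = 3.849e+04∠-89.9° Ω.
Step 4 — Source phasor: V = 220∠-97.3° V = -27.95 - j218.2 V.
Step 5 — Ohm's law: I = V / Z_total = (-27.95 - j218.2) / (100 - j3.849e+04) = 0.005668 - j0.000741 A.
Step 6 — Convert to polar: |I| = 0.005716 A, ∠I = -7.4°.

I = 0.005716∠-7.4° A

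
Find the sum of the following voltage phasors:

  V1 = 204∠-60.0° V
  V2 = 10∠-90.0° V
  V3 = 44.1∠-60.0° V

Step 1 — Convert each phasor to rectangular form:
  V1 = 204·(cos(-60.0°) + j·sin(-60.0°)) = 102 - j176.7 V
  V2 = 10·(cos(-90.0°) + j·sin(-90.0°)) = 0 - j10 V
  V3 = 44.1·(cos(-60.0°) + j·sin(-60.0°)) = 22.05 - j38.19 V
Step 2 — Sum components: V_total = 124.1 - j224.9 V.
Step 3 — Convert to polar: |V_total| = 256.8 V, ∠V_total = -61.1°.

V_total = 256.8∠-61.1° V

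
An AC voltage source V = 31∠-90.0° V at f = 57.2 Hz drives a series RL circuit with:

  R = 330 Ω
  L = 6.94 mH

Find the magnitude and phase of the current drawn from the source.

Step 1 — Angular frequency: ω = 2π·f = 2π·57.2 = 359.4 rad/s.
Step 2 — Component impedances:
  R: Z = R = 330 Ω
  L: Z = jωL = j·359.4·0.00694 = 0 + j2.494 Ω
Step 3 — Series combination: Z_total = R + L = 330 + j2.494 Ω = 330∠0.4° Ω.
Step 4 — Source phasor: V = 31∠-90.0° V = 0 - j31 V.
Step 5 — Ohm's law: I = V / Z_total = (0 - j31) / (330 + j2.494) = -0.00071 - j0.09393 A.
Step 6 — Convert to polar: |I| = 0.09394 A, ∠I = -90.4°.

I = 0.09394∠-90.4° A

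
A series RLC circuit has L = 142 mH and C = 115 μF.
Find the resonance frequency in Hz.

Step 1 — Resonance condition Im(Z)=0 gives ω₀ = 1/√(LC).
Step 2 — ω₀ = 1/√(0.142·0.000115) = 247.5 rad/s.
Step 3 — f₀ = ω₀/(2π) = 39.38 Hz.

f₀ = 39.38 Hz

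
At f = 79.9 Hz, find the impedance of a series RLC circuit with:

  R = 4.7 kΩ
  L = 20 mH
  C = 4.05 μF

Step 1 — Angular frequency: ω = 2π·f = 2π·79.9 = 502 rad/s.
Step 2 — Component impedances:
  R: Z = R = 4700 Ω
  L: Z = jωL = j·502·0.02 = 0 + j10.04 Ω
  C: Z = 1/(jωC) = -j/(ω·C) = 0 - j491.8 Ω
Step 3 — Series combination: Z_total = R + L + C = 4700 - j481.8 Ω = 4725∠-5.9° Ω.

Z = 4700 - j481.8 Ω = 4725∠-5.9° Ω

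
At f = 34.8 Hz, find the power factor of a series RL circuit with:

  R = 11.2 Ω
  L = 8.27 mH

Step 1 — Angular frequency: ω = 2π·f = 2π·34.8 = 218.7 rad/s.
Step 2 — Component impedances:
  R: Z = R = 11.2 Ω
  L: Z = jωL = j·218.7·0.00827 = 0 + j1.808 Ω
Step 3 — Series combination: Z_total = R + L = 11.2 + j1.808 Ω = 11.35∠9.2° Ω.
Step 4 — Power factor: PF = cos(φ) = Re(Z)/|Z| = 11.2/11.345 = 0.9872.
Step 5 — Type: Im(Z) = 1.808 ⇒ lagging (phase φ = 9.2°).

PF = 0.9872 (lagging, φ = 9.2°)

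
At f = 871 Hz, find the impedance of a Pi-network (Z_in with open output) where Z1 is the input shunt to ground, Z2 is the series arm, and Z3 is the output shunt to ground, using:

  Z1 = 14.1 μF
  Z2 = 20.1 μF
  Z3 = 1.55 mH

Step 1 — Angular frequency: ω = 2π·f = 2π·871 = 5473 rad/s.
Step 2 — Component impedances:
  Z1: Z = 1/(jωC) = -j/(ω·C) = 0 - j12.96 Ω
  Z2: Z = 1/(jωC) = -j/(ω·C) = 0 - j9.091 Ω
  Z3: Z = jωL = j·5473·0.00155 = 0 + j8.483 Ω
Step 3 — With open output, the series arm Z2 and the output shunt Z3 appear in series to ground: Z2 + Z3 = 0 - j0.6083 Ω.
Step 4 — Parallel with input shunt Z1: Z_in = Z1 || (Z2 + Z3) = 0 - j0.581 Ω = 0.581∠-90.0° Ω.

Z = 0 - j0.581 Ω = 0.581∠-90.0° Ω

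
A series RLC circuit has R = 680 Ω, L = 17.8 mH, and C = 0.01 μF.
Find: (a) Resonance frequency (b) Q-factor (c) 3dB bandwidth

Step 1 — Resonance condition Im(Z)=0 gives ω₀ = 1/√(LC).
Step 2 — ω₀ = 1/√(0.0178·1e-08) = 7.495e+04 rad/s.
Step 3 — f₀ = ω₀/(2π) = 1.193e+04 Hz.
Step 4 — Series Q: Q = ω₀L/R = 7.495e+04·0.0178/680 = 1.962.
Step 5 — 3dB bandwidth: Δω = ω₀/Q = 3.82e+04 rad/s; BW = Δω/(2π) = 6080 Hz.

(a) f₀ = 1.193e+04 Hz  (b) Q = 1.962  (c) BW = 6080 Hz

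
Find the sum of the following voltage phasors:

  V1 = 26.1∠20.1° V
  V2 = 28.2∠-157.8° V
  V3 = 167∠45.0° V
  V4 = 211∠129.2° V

Step 1 — Convert each phasor to rectangular form:
  V1 = 26.1·(cos(20.1°) + j·sin(20.1°)) = 24.51 + j8.97 V
  V2 = 28.2·(cos(-157.8°) + j·sin(-157.8°)) = -26.11 - j10.66 V
  V3 = 167·(cos(45.0°) + j·sin(45.0°)) = 118.1 + j118.1 V
  V4 = 211·(cos(129.2°) + j·sin(129.2°)) = -133.4 + j163.5 V
Step 2 — Sum components: V_total = -16.87 + j279.9 V.
Step 3 — Convert to polar: |V_total| = 280.4 V, ∠V_total = 93.4°.

V_total = 280.4∠93.4° V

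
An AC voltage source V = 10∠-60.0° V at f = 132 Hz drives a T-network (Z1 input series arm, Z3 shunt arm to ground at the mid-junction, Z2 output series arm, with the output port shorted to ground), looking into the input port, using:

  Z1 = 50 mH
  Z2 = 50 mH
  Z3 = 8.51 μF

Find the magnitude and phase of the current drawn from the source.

Step 1 — Angular frequency: ω = 2π·f = 2π·132 = 829.4 rad/s.
Step 2 — Component impedances:
  Z1: Z = jωL = j·829.4·0.05 = 0 + j41.47 Ω
  Z2: Z = jωL = j·829.4·0.05 = 0 + j41.47 Ω
  Z3: Z = 1/(jωC) = -j/(ω·C) = 0 - j141.7 Ω
Step 3 — With the output port shorted to ground, the output series arm Z2 runs from the junction to ground; the shunt arm Z3 also runs from the junction to ground. They appear in parallel: Z3 || Z2 = 0 + j58.63 Ω.
Step 4 — Series with input arm Z1: Z_in = Z1 + (Z3 || Z2) = 0 + j100.1 Ω = 100.1∠90.0° Ω.
Step 5 — Source phasor: V = 10∠-60.0° V = 5 - j8.66 V.
Step 6 — Ohm's law: I = V / Z_total = (5 - j8.66) / (0 + j100.1) = -0.08652 - j0.04995 A.
Step 7 — Convert to polar: |I| = 0.0999 A, ∠I = -150.0°.

I = 0.0999∠-150.0° A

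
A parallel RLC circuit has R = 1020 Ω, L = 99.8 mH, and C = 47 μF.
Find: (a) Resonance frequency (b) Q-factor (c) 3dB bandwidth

Step 1 — Resonance: ω₀ = 1/√(LC) = 1/√(0.0998·4.7e-05) = 461.7 rad/s.
Step 2 — f₀ = ω₀/(2π) = 73.49 Hz.
Step 3 — Parallel Q: Q = R/(ω₀L) = 1020/(461.7·0.0998) = 22.14.
Step 4 — Bandwidth: Δω = ω₀/Q = 20.86 rad/s; BW = Δω/(2π) = 3.32 Hz.

(a) f₀ = 73.49 Hz  (b) Q = 22.14  (c) BW = 3.32 Hz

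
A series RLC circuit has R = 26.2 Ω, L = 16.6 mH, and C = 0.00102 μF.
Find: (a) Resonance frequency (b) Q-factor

Step 1 — Resonance condition Im(Z)=0 gives ω₀ = 1/√(LC).
Step 2 — ω₀ = 1/√(0.0166·1.02e-09) = 2.43e+05 rad/s.
Step 3 — f₀ = ω₀/(2π) = 3.868e+04 Hz.
Step 4 — Series Q: Q = ω₀L/R = 2.43e+05·0.0166/26.2 = 154.

(a) f₀ = 3.868e+04 Hz  (b) Q = 154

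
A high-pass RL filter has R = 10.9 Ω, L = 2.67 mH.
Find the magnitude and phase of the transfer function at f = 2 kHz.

Step 1 — Angular frequency: ω = 2π·2000 = 1.257e+04 rad/s.
Step 2 — Transfer function: H(jω) = jωL/(R + jωL).
Step 3 — Numerator jωL = j·33.55; denominator R + jωL = 10.9 + j33.55.
Step 4 — H = 0.9045 + j0.2939.
Step 5 — Magnitude: |H| = 0.9511 (-0.4 dB); phase: φ = 18.0°.

|H| = 0.9511 (-0.4 dB), φ = 18.0°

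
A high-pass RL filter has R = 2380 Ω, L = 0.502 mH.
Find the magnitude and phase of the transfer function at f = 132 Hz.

Step 1 — Angular frequency: ω = 2π·132 = 829.4 rad/s.
Step 2 — Transfer function: H(jω) = jωL/(R + jωL).
Step 3 — Numerator jωL = j·0.4163; denominator R + jωL = 2380 + j0.4163.
Step 4 — H = 3.06e-08 + j0.0001749.
Step 5 — Magnitude: |H| = 0.0001749 (-75.1 dB); phase: φ = 90.0°.

|H| = 0.0001749 (-75.1 dB), φ = 90.0°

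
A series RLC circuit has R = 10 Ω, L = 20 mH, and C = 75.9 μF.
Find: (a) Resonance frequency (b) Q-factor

Step 1 — Resonance condition Im(Z)=0 gives ω₀ = 1/√(LC).
Step 2 — ω₀ = 1/√(0.02·7.59e-05) = 811.6 rad/s.
Step 3 — f₀ = ω₀/(2π) = 129.2 Hz.
Step 4 — Series Q: Q = ω₀L/R = 811.6·0.02/10 = 1.623.

(a) f₀ = 129.2 Hz  (b) Q = 1.623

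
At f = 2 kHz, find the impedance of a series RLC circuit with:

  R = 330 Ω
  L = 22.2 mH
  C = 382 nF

Step 1 — Angular frequency: ω = 2π·f = 2π·2000 = 1.257e+04 rad/s.
Step 2 — Component impedances:
  R: Z = R = 330 Ω
  L: Z = jωL = j·1.257e+04·0.0222 = 0 + j279 Ω
  C: Z = 1/(jωC) = -j/(ω·C) = 0 - j208.3 Ω
Step 3 — Series combination: Z_total = R + L + C = 330 + j70.66 Ω = 337.5∠12.1° Ω.

Z = 330 + j70.66 Ω = 337.5∠12.1° Ω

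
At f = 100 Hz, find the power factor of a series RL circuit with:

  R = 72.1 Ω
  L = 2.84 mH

Step 1 — Angular frequency: ω = 2π·f = 2π·100 = 628.3 rad/s.
Step 2 — Component impedances:
  R: Z = R = 72.1 Ω
  L: Z = jωL = j·628.3·0.00284 = 0 + j1.784 Ω
Step 3 — Series combination: Z_total = R + L = 72.1 + j1.784 Ω = 72.12∠1.4° Ω.
Step 4 — Power factor: PF = cos(φ) = Re(Z)/|Z| = 72.1/72.12 = 0.9997.
Step 5 — Type: Im(Z) = 1.784 ⇒ lagging (phase φ = 1.4°).

PF = 0.9997 (lagging, φ = 1.4°)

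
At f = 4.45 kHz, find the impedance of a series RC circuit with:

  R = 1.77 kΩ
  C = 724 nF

Step 1 — Angular frequency: ω = 2π·f = 2π·4450 = 2.796e+04 rad/s.
Step 2 — Component impedances:
  R: Z = R = 1770 Ω
  C: Z = 1/(jωC) = -j/(ω·C) = 0 - j49.4 Ω
Step 3 — Series combination: Z_total = R + C = 1770 - j49.4 Ω = 1771∠-1.6° Ω.

Z = 1770 - j49.4 Ω = 1771∠-1.6° Ω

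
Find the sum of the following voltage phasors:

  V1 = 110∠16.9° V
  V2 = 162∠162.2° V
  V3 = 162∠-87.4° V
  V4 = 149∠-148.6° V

Step 1 — Convert each phasor to rectangular form:
  V1 = 110·(cos(16.9°) + j·sin(16.9°)) = 105.2 + j31.98 V
  V2 = 162·(cos(162.2°) + j·sin(162.2°)) = -154.2 + j49.52 V
  V3 = 162·(cos(-87.4°) + j·sin(-87.4°)) = 7.349 - j161.8 V
  V4 = 149·(cos(-148.6°) + j·sin(-148.6°)) = -127.2 - j77.63 V
Step 2 — Sum components: V_total = -168.8 - j158 V.
Step 3 — Convert to polar: |V_total| = 231.2 V, ∠V_total = -136.9°.

V_total = 231.2∠-136.9° V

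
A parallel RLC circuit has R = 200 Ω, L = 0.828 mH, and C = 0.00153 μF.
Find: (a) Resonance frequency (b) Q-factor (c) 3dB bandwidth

Step 1 — Resonance: ω₀ = 1/√(LC) = 1/√(0.000828·1.53e-09) = 8.885e+05 rad/s.
Step 2 — f₀ = ω₀/(2π) = 1.414e+05 Hz.
Step 3 — Parallel Q: Q = R/(ω₀L) = 200/(8.885e+05·0.000828) = 0.2719.
Step 4 — Bandwidth: Δω = ω₀/Q = 3.268e+06 rad/s; BW = Δω/(2π) = 5.201e+05 Hz.

(a) f₀ = 1.414e+05 Hz  (b) Q = 0.2719  (c) BW = 5.201e+05 Hz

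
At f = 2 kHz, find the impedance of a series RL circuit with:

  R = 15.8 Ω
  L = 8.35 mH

Step 1 — Angular frequency: ω = 2π·f = 2π·2000 = 1.257e+04 rad/s.
Step 2 — Component impedances:
  R: Z = R = 15.8 Ω
  L: Z = jωL = j·1.257e+04·0.00835 = 0 + j104.9 Ω
Step 3 — Series combination: Z_total = R + L = 15.8 + j104.9 Ω = 106.1∠81.4° Ω.

Z = 15.8 + j104.9 Ω = 106.1∠81.4° Ω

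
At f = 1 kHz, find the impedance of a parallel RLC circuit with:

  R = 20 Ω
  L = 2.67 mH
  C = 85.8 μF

Step 1 — Angular frequency: ω = 2π·f = 2π·1000 = 6283 rad/s.
Step 2 — Component impedances:
  R: Z = R = 20 Ω
  L: Z = jωL = j·6283·0.00267 = 0 + j16.78 Ω
  C: Z = 1/(jωC) = -j/(ω·C) = 0 - j1.855 Ω
Step 3 — Parallel combination: 1/Z_total = 1/R + 1/L + 1/C; Z_total = 0.2151 - j2.063 Ω = 2.074∠-84.0° Ω.

Z = 0.2151 - j2.063 Ω = 2.074∠-84.0° Ω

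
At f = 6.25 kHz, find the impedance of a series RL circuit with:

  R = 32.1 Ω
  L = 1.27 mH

Step 1 — Angular frequency: ω = 2π·f = 2π·6250 = 3.927e+04 rad/s.
Step 2 — Component impedances:
  R: Z = R = 32.1 Ω
  L: Z = jωL = j·3.927e+04·0.00127 = 0 + j49.87 Ω
Step 3 — Series combination: Z_total = R + L = 32.1 + j49.87 Ω = 59.31∠57.2° Ω.

Z = 32.1 + j49.87 Ω = 59.31∠57.2° Ω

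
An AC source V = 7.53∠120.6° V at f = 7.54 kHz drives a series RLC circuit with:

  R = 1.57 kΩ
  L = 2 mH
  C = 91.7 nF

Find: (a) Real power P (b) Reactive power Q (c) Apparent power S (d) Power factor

Step 1 — Angular frequency: ω = 2π·f = 2π·7540 = 4.738e+04 rad/s.
Step 2 — Component impedances:
  R: Z = R = 1570 Ω
  L: Z = jωL = j·4.738e+04·0.002 = 0 + j94.75 Ω
  C: Z = 1/(jωC) = -j/(ω·C) = 0 - j230.2 Ω
Step 3 — Series combination: Z_total = R + L + C = 1570 - j135.4 Ω = 1576∠-4.9° Ω.
Step 4 — Source phasor: V = 7.53∠120.6° V = -3.833 + j6.481 V.
Step 5 — Current: I = V / Z = -0.002777 + j0.003889 A = 0.004778∠125.5° A.
Step 6 — Complex power: S = V·I* = 0.03585 - j0.003092 VA.
Step 7 — Real power: P = Re(S) = 0.03585 W.
Step 8 — Reactive power: Q = Im(S) = -0.003092 VAR.
Step 9 — Apparent power: |S| = 0.03598 VA.
Step 10 — Power factor: PF = P/|S| = 0.9963 (leading).

(a) P = 0.03585 W  (b) Q = -0.003092 VAR  (c) S = 0.03598 VA  (d) PF = 0.9963 (leading)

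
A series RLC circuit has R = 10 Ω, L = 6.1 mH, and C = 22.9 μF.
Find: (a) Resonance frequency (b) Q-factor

Step 1 — Resonance condition Im(Z)=0 gives ω₀ = 1/√(LC).
Step 2 — ω₀ = 1/√(0.0061·2.29e-05) = 2676 rad/s.
Step 3 — f₀ = ω₀/(2π) = 425.8 Hz.
Step 4 — Series Q: Q = ω₀L/R = 2676·0.0061/10 = 1.632.

(a) f₀ = 425.8 Hz  (b) Q = 1.632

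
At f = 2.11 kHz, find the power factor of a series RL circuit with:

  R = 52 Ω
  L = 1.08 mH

Step 1 — Angular frequency: ω = 2π·f = 2π·2110 = 1.326e+04 rad/s.
Step 2 — Component impedances:
  R: Z = R = 52 Ω
  L: Z = jωL = j·1.326e+04·0.00108 = 0 + j14.32 Ω
Step 3 — Series combination: Z_total = R + L = 52 + j14.32 Ω = 53.94∠15.4° Ω.
Step 4 — Power factor: PF = cos(φ) = Re(Z)/|Z| = 52/53.935 = 0.9641.
Step 5 — Type: Im(Z) = 14.32 ⇒ lagging (phase φ = 15.4°).

PF = 0.9641 (lagging, φ = 15.4°)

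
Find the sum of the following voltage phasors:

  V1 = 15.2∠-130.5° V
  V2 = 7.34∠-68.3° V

Step 1 — Convert each phasor to rectangular form:
  V1 = 15.2·(cos(-130.5°) + j·sin(-130.5°)) = -9.872 - j11.56 V
  V2 = 7.34·(cos(-68.3°) + j·sin(-68.3°)) = 2.714 - j6.82 V
Step 2 — Sum components: V_total = -7.158 - j18.38 V.
Step 3 — Convert to polar: |V_total| = 19.72 V, ∠V_total = -111.3°.

V_total = 19.72∠-111.3° V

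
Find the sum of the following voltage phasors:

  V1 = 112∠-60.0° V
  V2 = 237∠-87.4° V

Step 1 — Convert each phasor to rectangular form:
  V1 = 112·(cos(-60.0°) + j·sin(-60.0°)) = 56 - j96.99 V
  V2 = 237·(cos(-87.4°) + j·sin(-87.4°)) = 10.75 - j236.8 V
Step 2 — Sum components: V_total = 66.75 - j333.8 V.
Step 3 — Convert to polar: |V_total| = 340.4 V, ∠V_total = -78.7°.

V_total = 340.4∠-78.7° V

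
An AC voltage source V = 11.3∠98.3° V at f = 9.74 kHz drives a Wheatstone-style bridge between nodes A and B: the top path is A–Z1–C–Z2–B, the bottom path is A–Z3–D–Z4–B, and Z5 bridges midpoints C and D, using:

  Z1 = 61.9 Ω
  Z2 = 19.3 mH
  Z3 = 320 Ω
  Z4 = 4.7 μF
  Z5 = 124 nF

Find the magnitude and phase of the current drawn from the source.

Step 1 — Angular frequency: ω = 2π·f = 2π·9740 = 6.12e+04 rad/s.
Step 2 — Component impedances:
  Z1: Z = R = 61.9 Ω
  Z2: Z = jωL = j·6.12e+04·0.0193 = 0 + j1181 Ω
  Z3: Z = R = 320 Ω
  Z4: Z = 1/(jωC) = -j/(ω·C) = 0 - j3.477 Ω
  Z5: Z = 1/(jωC) = -j/(ω·C) = 0 - j131.8 Ω
Step 3 — Bridge requires nodal analysis (the Z5 bridge couples midpoints C and D, so the two paths cannot be reduced to a simple series/parallel combination). Setting node B to ground and injecting 1 A at node A, the 3-node admittance system at A, C, D solves to V_A = Z_AB = 87.28 - j94.64 Ω = 128.7∠-47.3° Ω.
Step 4 — Source phasor: V = 11.3∠98.3° V = -1.631 + j11.18 V.
Step 5 — Ohm's law: I = V / Z_total = (-1.631 + j11.18) / (87.28 - j94.64) = -0.07243 + j0.04957 A.
Step 6 — Convert to polar: |I| = 0.08777 A, ∠I = 145.6°.

I = 0.08777∠145.6° A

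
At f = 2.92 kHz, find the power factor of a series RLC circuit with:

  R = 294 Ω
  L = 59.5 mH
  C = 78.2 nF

Step 1 — Angular frequency: ω = 2π·f = 2π·2920 = 1.835e+04 rad/s.
Step 2 — Component impedances:
  R: Z = R = 294 Ω
  L: Z = jωL = j·1.835e+04·0.0595 = 0 + j1092 Ω
  C: Z = 1/(jωC) = -j/(ω·C) = 0 - j697 Ω
Step 3 — Series combination: Z_total = R + L + C = 294 + j394.6 Ω = 492.1∠53.3° Ω.
Step 4 — Power factor: PF = cos(φ) = Re(Z)/|Z| = 294/492.1 = 0.5974.
Step 5 — Type: Im(Z) = 394.6 ⇒ lagging (phase φ = 53.3°).

PF = 0.5974 (lagging, φ = 53.3°)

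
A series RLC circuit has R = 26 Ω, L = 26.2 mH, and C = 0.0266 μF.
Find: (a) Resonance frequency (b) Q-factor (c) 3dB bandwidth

Step 1 — Resonance: ω₀ = 1/√(LC) = 1/√(0.0262·2.66e-08) = 3.788e+04 rad/s.
Step 2 — f₀ = ω₀/(2π) = 6029 Hz.
Step 3 — Series Q: Q = ω₀L/R = 3.788e+04·0.0262/26 = 38.17.
Step 4 — Bandwidth: Δω = ω₀/Q = 992.4 rad/s; BW = Δω/(2π) = 157.9 Hz.

(a) f₀ = 6029 Hz  (b) Q = 38.17  (c) BW = 157.9 Hz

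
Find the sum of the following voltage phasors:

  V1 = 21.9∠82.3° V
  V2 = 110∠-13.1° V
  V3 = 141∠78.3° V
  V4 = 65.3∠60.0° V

Step 1 — Convert each phasor to rectangular form:
  V1 = 21.9·(cos(82.3°) + j·sin(82.3°)) = 2.934 + j21.7 V
  V2 = 110·(cos(-13.1°) + j·sin(-13.1°)) = 107.1 - j24.93 V
  V3 = 141·(cos(78.3°) + j·sin(78.3°)) = 28.59 + j138.1 V
  V4 = 65.3·(cos(60.0°) + j·sin(60.0°)) = 32.65 + j56.55 V
Step 2 — Sum components: V_total = 171.3 + j191.4 V.
Step 3 — Convert to polar: |V_total| = 256.9 V, ∠V_total = 48.2°.

V_total = 256.9∠48.2° V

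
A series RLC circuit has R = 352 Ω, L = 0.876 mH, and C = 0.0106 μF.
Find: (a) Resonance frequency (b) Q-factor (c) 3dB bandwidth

Step 1 — Resonance condition Im(Z)=0 gives ω₀ = 1/√(LC).
Step 2 — ω₀ = 1/√(0.000876·1.06e-08) = 3.282e+05 rad/s.
Step 3 — f₀ = ω₀/(2π) = 5.223e+04 Hz.
Step 4 — Series Q: Q = ω₀L/R = 3.282e+05·0.000876/352 = 0.8167.
Step 5 — 3dB bandwidth: Δω = ω₀/Q = 4.018e+05 rad/s; BW = Δω/(2π) = 6.395e+04 Hz.

(a) f₀ = 5.223e+04 Hz  (b) Q = 0.8167  (c) BW = 6.395e+04 Hz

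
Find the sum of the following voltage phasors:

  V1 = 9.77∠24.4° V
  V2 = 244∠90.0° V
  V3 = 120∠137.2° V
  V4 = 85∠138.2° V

Step 1 — Convert each phasor to rectangular form:
  V1 = 9.77·(cos(24.4°) + j·sin(24.4°)) = 8.897 + j4.036 V
  V2 = 244·(cos(90.0°) + j·sin(90.0°)) = 0 + j244 V
  V3 = 120·(cos(137.2°) + j·sin(137.2°)) = -88.05 + j81.53 V
  V4 = 85·(cos(138.2°) + j·sin(138.2°)) = -63.37 + j56.66 V
Step 2 — Sum components: V_total = -142.5 + j386.2 V.
Step 3 — Convert to polar: |V_total| = 411.7 V, ∠V_total = 110.3°.

V_total = 411.7∠110.3° V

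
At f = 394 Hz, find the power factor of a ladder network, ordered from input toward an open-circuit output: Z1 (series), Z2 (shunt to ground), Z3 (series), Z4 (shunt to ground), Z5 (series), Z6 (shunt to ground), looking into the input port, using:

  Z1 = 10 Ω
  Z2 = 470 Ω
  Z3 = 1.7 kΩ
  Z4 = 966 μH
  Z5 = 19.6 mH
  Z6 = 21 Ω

Step 1 — Angular frequency: ω = 2π·f = 2π·394 = 2476 rad/s.
Step 2 — Component impedances:
  Z1: Z = R = 10 Ω
  Z2: Z = R = 470 Ω
  Z3: Z = R = 1700 Ω
  Z4: Z = jωL = j·2476·0.000966 = 0 + j2.391 Ω
  Z5: Z = jωL = j·2476·0.0196 = 0 + j48.52 Ω
  Z6: Z = R = 21 Ω
Step 3 — Ladder network (open output): work backward from the far end, alternating series and parallel combinations. Z_in = 378.2 + j0.1077 Ω = 378.2∠0.0° Ω.
Step 4 — Power factor: PF = cos(φ) = Re(Z)/|Z| = 378.2/378.2 = 1.
Step 5 — Type: Im(Z) = 0.1077 ⇒ lagging (phase φ = 0.0°).

PF = 1 (lagging, φ = 0.0°)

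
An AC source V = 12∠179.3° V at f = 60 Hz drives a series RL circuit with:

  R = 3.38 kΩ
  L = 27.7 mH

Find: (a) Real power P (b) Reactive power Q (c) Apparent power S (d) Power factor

Step 1 — Angular frequency: ω = 2π·f = 2π·60 = 377 rad/s.
Step 2 — Component impedances:
  R: Z = R = 3380 Ω
  L: Z = jωL = j·377·0.0277 = 0 + j10.44 Ω
Step 3 — Series combination: Z_total = R + L = 3380 + j10.44 Ω = 3380∠0.2° Ω.
Step 4 — Source phasor: V = 12∠179.3° V = -12 + j0.1466 V.
Step 5 — Current: I = V / Z = -0.00355 + j5.434e-05 A = 0.00355∠179.1° A.
Step 6 — Complex power: S = V·I* = 0.0426 + j0.0001316 VA.
Step 7 — Real power: P = Re(S) = 0.0426 W.
Step 8 — Reactive power: Q = Im(S) = 0.0001316 VAR.
Step 9 — Apparent power: |S| = 0.0426 VA.
Step 10 — Power factor: PF = P/|S| = 1 (lagging).

(a) P = 0.0426 W  (b) Q = 0.0001316 VAR  (c) S = 0.0426 VA  (d) PF = 1 (lagging)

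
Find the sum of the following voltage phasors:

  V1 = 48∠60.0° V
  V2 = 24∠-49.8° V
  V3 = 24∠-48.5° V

Step 1 — Convert each phasor to rectangular form:
  V1 = 48·(cos(60.0°) + j·sin(60.0°)) = 24 + j41.57 V
  V2 = 24·(cos(-49.8°) + j·sin(-49.8°)) = 15.49 - j18.33 V
  V3 = 24·(cos(-48.5°) + j·sin(-48.5°)) = 15.9 - j17.97 V
Step 2 — Sum components: V_total = 55.39 + j5.263 V.
Step 3 — Convert to polar: |V_total| = 55.64 V, ∠V_total = 5.4°.

V_total = 55.64∠5.4° V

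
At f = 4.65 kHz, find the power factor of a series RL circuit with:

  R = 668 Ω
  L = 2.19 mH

Step 1 — Angular frequency: ω = 2π·f = 2π·4650 = 2.922e+04 rad/s.
Step 2 — Component impedances:
  R: Z = R = 668 Ω
  L: Z = jωL = j·2.922e+04·0.00219 = 0 + j63.98 Ω
Step 3 — Series combination: Z_total = R + L = 668 + j63.98 Ω = 671.1∠5.5° Ω.
Step 4 — Power factor: PF = cos(φ) = Re(Z)/|Z| = 668/671.1 = 0.9954.
Step 5 — Type: Im(Z) = 63.98 ⇒ lagging (phase φ = 5.5°).

PF = 0.9954 (lagging, φ = 5.5°)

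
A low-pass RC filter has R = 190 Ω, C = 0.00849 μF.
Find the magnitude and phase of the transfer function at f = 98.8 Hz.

Step 1 — Angular frequency: ω = 2π·98.8 = 620.8 rad/s.
Step 2 — Transfer function: H(jω) = 1/(1 + jωRC).
Step 3 — Denominator: 1 + jωRC = 1 + j·620.8·190·8.49e-09 = 1 + j0.001001.
Step 4 — H = 1 - j0.001001.
Step 5 — Magnitude: |H| = 1 (-0.0 dB); phase: φ = -0.1°.

|H| = 1 (-0.0 dB), φ = -0.1°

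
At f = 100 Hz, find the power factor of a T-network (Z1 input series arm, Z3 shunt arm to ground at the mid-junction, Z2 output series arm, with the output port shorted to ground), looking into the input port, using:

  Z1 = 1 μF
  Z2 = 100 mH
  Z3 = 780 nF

Step 1 — Angular frequency: ω = 2π·f = 2π·100 = 628.3 rad/s.
Step 2 — Component impedances:
  Z1: Z = 1/(jωC) = -j/(ω·C) = 0 - j1592 Ω
  Z2: Z = jωL = j·628.3·0.1 = 0 + j62.83 Ω
  Z3: Z = 1/(jωC) = -j/(ω·C) = 0 - j2040 Ω
Step 3 — With the output port shorted to ground, the output series arm Z2 runs from the junction to ground; the shunt arm Z3 also runs from the junction to ground. They appear in parallel: Z3 || Z2 = 0 + j64.83 Ω.
Step 4 — Series with input arm Z1: Z_in = Z1 + (Z3 || Z2) = 0 - j1527 Ω = 1527∠-90.0° Ω.
Step 5 — Power factor: PF = cos(φ) = Re(Z)/|Z| = 0/1527 = 0.
Step 6 — Type: Im(Z) = -1527 ⇒ leading (phase φ = -90.0°).

PF = 0 (leading, φ = -90.0°)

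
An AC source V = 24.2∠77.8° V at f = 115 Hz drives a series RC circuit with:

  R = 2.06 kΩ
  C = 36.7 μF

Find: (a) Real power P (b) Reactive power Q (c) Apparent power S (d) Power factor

Step 1 — Angular frequency: ω = 2π·f = 2π·115 = 722.6 rad/s.
Step 2 — Component impedances:
  R: Z = R = 2060 Ω
  C: Z = 1/(jωC) = -j/(ω·C) = 0 - j37.71 Ω
Step 3 — Series combination: Z_total = R + C = 2060 - j37.71 Ω = 2060∠-1.0° Ω.
Step 4 — Source phasor: V = 24.2∠77.8° V = 5.114 + j23.65 V.
Step 5 — Current: I = V / Z = 0.002272 + j0.01152 A = 0.01175∠78.8° A.
Step 6 — Complex power: S = V·I* = 0.2842 - j0.005202 VA.
Step 7 — Real power: P = Re(S) = 0.2842 W.
Step 8 — Reactive power: Q = Im(S) = -0.005202 VAR.
Step 9 — Apparent power: |S| = 0.2842 VA.
Step 10 — Power factor: PF = P/|S| = 0.9998 (leading).

(a) P = 0.2842 W  (b) Q = -0.005202 VAR  (c) S = 0.2842 VA  (d) PF = 0.9998 (leading)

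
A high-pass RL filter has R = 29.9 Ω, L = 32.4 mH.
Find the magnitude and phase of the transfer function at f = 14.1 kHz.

Step 1 — Angular frequency: ω = 2π·1.41e+04 = 8.859e+04 rad/s.
Step 2 — Transfer function: H(jω) = jωL/(R + jωL).
Step 3 — Numerator jωL = j·2870; denominator R + jωL = 29.9 + j2870.
Step 4 — H = 0.9999 + j0.01042.
Step 5 — Magnitude: |H| = 0.9999 (-0.0 dB); phase: φ = 0.6°.

|H| = 0.9999 (-0.0 dB), φ = 0.6°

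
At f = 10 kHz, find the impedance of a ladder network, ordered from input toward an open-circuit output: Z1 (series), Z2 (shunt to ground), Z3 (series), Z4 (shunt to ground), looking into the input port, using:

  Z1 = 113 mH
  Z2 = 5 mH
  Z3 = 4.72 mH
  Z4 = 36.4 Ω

Step 1 — Angular frequency: ω = 2π·f = 2π·1e+04 = 6.283e+04 rad/s.
Step 2 — Component impedances:
  Z1: Z = jωL = j·6.283e+04·0.113 = 0 + j7100 Ω
  Z2: Z = jωL = j·6.283e+04·0.005 = 0 + j314.2 Ω
  Z3: Z = jωL = j·6.283e+04·0.00472 = 0 + j296.6 Ω
  Z4: Z = R = 36.4 Ω
Step 3 — Ladder network (open output): work backward from the far end, alternating series and parallel combinations. Z_in = 9.598 + j7253 Ω = 7253∠89.9° Ω.

Z = 9.598 + j7253 Ω = 7253∠89.9° Ω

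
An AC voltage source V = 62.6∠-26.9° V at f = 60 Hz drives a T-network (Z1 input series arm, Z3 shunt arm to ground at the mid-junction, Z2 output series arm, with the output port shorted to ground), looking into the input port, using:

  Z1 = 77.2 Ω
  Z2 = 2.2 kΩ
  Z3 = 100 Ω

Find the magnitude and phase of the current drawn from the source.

Step 1 — Angular frequency: ω = 2π·f = 2π·60 = 377 rad/s.
Step 2 — Component impedances:
  Z1: Z = R = 77.2 Ω
  Z2: Z = R = 2200 Ω
  Z3: Z = R = 100 Ω
Step 3 — With the output port shorted to ground, the output series arm Z2 runs from the junction to ground; the shunt arm Z3 also runs from the junction to ground. They appear in parallel: Z3 || Z2 = 95.65 Ω.
Step 4 — Series with input arm Z1: Z_in = Z1 + (Z3 || Z2) = 172.9 Ω = 172.9∠0.0° Ω.
Step 5 — Source phasor: V = 62.6∠-26.9° V = 55.83 - j28.32 V.
Step 6 — Ohm's law: I = V / Z_total = (55.83 - j28.32) / (172.9) = 0.323 - j0.1639 A.
Step 7 — Convert to polar: |I| = 0.3622 A, ∠I = -26.9°.

I = 0.3622∠-26.9° A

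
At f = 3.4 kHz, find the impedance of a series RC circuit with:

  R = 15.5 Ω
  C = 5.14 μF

Step 1 — Angular frequency: ω = 2π·f = 2π·3400 = 2.136e+04 rad/s.
Step 2 — Component impedances:
  R: Z = R = 15.5 Ω
  C: Z = 1/(jωC) = -j/(ω·C) = 0 - j9.107 Ω
Step 3 — Series combination: Z_total = R + C = 15.5 - j9.107 Ω = 17.98∠-30.4° Ω.

Z = 15.5 - j9.107 Ω = 17.98∠-30.4° Ω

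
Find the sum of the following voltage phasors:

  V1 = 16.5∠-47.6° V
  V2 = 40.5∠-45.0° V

Step 1 — Convert each phasor to rectangular form:
  V1 = 16.5·(cos(-47.6°) + j·sin(-47.6°)) = 11.13 - j12.18 V
  V2 = 40.5·(cos(-45.0°) + j·sin(-45.0°)) = 28.64 - j28.64 V
Step 2 — Sum components: V_total = 39.76 - j40.82 V.
Step 3 — Convert to polar: |V_total| = 56.99 V, ∠V_total = -45.8°.

V_total = 56.99∠-45.8° V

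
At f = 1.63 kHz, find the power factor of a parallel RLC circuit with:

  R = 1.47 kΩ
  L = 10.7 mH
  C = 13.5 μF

Step 1 — Angular frequency: ω = 2π·f = 2π·1630 = 1.024e+04 rad/s.
Step 2 — Component impedances:
  R: Z = R = 1470 Ω
  L: Z = jωL = j·1.024e+04·0.0107 = 0 + j109.6 Ω
  C: Z = 1/(jωC) = -j/(ω·C) = 0 - j7.233 Ω
Step 3 — Parallel combination: 1/Z_total = 1/R + 1/L + 1/C; Z_total = 0.04079 - j7.744 Ω = 7.744∠-89.7° Ω.
Step 4 — Power factor: PF = cos(φ) = Re(Z)/|Z| = 0.040792/7.7437 = 0.005268.
Step 5 — Type: Im(Z) = -7.744 ⇒ leading (phase φ = -89.7°).

PF = 0.005268 (leading, φ = -89.7°)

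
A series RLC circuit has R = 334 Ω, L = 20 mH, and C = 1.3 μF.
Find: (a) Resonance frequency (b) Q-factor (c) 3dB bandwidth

Step 1 — Resonance condition Im(Z)=0 gives ω₀ = 1/√(LC).
Step 2 — ω₀ = 1/√(0.02·1.3e-06) = 6202 rad/s.
Step 3 — f₀ = ω₀/(2π) = 987 Hz.
Step 4 — Series Q: Q = ω₀L/R = 6202·0.02/334 = 0.3714.
Step 5 — 3dB bandwidth: Δω = ω₀/Q = 1.67e+04 rad/s; BW = Δω/(2π) = 2658 Hz.

(a) f₀ = 987 Hz  (b) Q = 0.3714  (c) BW = 2658 Hz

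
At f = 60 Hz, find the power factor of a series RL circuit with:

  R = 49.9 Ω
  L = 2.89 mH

Step 1 — Angular frequency: ω = 2π·f = 2π·60 = 377 rad/s.
Step 2 — Component impedances:
  R: Z = R = 49.9 Ω
  L: Z = jωL = j·377·0.00289 = 0 + j1.09 Ω
Step 3 — Series combination: Z_total = R + L = 49.9 + j1.09 Ω = 49.91∠1.3° Ω.
Step 4 — Power factor: PF = cos(φ) = Re(Z)/|Z| = 49.9/49.91 = 0.9998.
Step 5 — Type: Im(Z) = 1.09 ⇒ lagging (phase φ = 1.3°).

PF = 0.9998 (lagging, φ = 1.3°)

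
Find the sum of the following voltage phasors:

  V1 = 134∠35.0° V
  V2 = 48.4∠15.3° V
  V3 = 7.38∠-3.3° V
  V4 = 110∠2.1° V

Step 1 — Convert each phasor to rectangular form:
  V1 = 134·(cos(35.0°) + j·sin(35.0°)) = 109.8 + j76.86 V
  V2 = 48.4·(cos(15.3°) + j·sin(15.3°)) = 46.68 + j12.77 V
  V3 = 7.38·(cos(-3.3°) + j·sin(-3.3°)) = 7.368 - j0.4248 V
  V4 = 110·(cos(2.1°) + j·sin(2.1°)) = 109.9 + j4.031 V
Step 2 — Sum components: V_total = 273.7 + j93.24 V.
Step 3 — Convert to polar: |V_total| = 289.2 V, ∠V_total = 18.8°.

V_total = 289.2∠18.8° V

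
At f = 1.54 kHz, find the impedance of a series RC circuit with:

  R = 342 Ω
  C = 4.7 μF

Step 1 — Angular frequency: ω = 2π·f = 2π·1540 = 9676 rad/s.
Step 2 — Component impedances:
  R: Z = R = 342 Ω
  C: Z = 1/(jωC) = -j/(ω·C) = 0 - j21.99 Ω
Step 3 — Series combination: Z_total = R + C = 342 - j21.99 Ω = 342.7∠-3.7° Ω.

Z = 342 - j21.99 Ω = 342.7∠-3.7° Ω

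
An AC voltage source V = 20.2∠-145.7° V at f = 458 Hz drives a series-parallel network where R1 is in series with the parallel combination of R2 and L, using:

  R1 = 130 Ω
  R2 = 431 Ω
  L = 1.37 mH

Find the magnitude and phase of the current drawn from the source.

Step 1 — Angular frequency: ω = 2π·f = 2π·458 = 2878 rad/s.
Step 2 — Component impedances:
  R1: Z = R = 130 Ω
  R2: Z = R = 431 Ω
  L: Z = jωL = j·2878·0.00137 = 0 + j3.942 Ω
Step 3 — Parallel branch: R2 || L = 1/(1/R2 + 1/L) = 0.03606 + j3.942 Ω.
Step 4 — Series with R1: Z_total = R1 + (R2 || L) = 130 + j3.942 Ω = 130.1∠1.7° Ω.
Step 5 — Source phasor: V = 20.2∠-145.7° V = -16.69 - j11.38 V.
Step 6 — Ohm's law: I = V / Z_total = (-16.69 - j11.38) / (130 + j3.942) = -0.1309 - j0.08357 A.
Step 7 — Convert to polar: |I| = 0.1553 A, ∠I = -147.4°.

I = 0.1553∠-147.4° A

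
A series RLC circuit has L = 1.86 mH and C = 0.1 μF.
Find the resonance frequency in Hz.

Step 1 — Resonance condition Im(Z)=0 gives ω₀ = 1/√(LC).
Step 2 — ω₀ = 1/√(0.00186·1e-07) = 7.332e+04 rad/s.
Step 3 — f₀ = ω₀/(2π) = 1.167e+04 Hz.

f₀ = 1.167e+04 Hz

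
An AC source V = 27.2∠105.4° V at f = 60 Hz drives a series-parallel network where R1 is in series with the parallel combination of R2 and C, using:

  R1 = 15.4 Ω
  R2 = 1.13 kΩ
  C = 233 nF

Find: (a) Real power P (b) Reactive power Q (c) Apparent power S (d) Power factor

Step 1 — Angular frequency: ω = 2π·f = 2π·60 = 377 rad/s.
Step 2 — Component impedances:
  R1: Z = R = 15.4 Ω
  R2: Z = R = 1130 Ω
  C: Z = 1/(jωC) = -j/(ω·C) = 0 - j1.138e+04 Ω
Step 3 — Parallel branch: R2 || C = 1/(1/R2 + 1/C) = 1119 - j111.1 Ω.
Step 4 — Series with R1: Z_total = R1 + (R2 || C) = 1134 - j111.1 Ω = 1140∠-5.6° Ω.
Step 5 — Source phasor: V = 27.2∠105.4° V = -7.223 + j26.22 V.
Step 6 — Current: I = V / Z = -0.008549 + j0.02228 A = 0.02386∠111.0° A.
Step 7 — Complex power: S = V·I* = 0.646 - j0.06325 VA.
Step 8 — Real power: P = Re(S) = 0.646 W.
Step 9 — Reactive power: Q = Im(S) = -0.06325 VAR.
Step 10 — Apparent power: |S| = 0.6491 VA.
Step 11 — Power factor: PF = P/|S| = 0.9952 (leading).

(a) P = 0.646 W  (b) Q = -0.06325 VAR  (c) S = 0.6491 VA  (d) PF = 0.9952 (leading)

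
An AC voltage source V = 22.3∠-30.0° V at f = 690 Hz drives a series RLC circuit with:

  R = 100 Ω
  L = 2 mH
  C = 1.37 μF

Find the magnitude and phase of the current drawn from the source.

Step 1 — Angular frequency: ω = 2π·f = 2π·690 = 4335 rad/s.
Step 2 — Component impedances:
  R: Z = R = 100 Ω
  L: Z = jωL = j·4335·0.002 = 0 + j8.671 Ω
  C: Z = 1/(jωC) = -j/(ω·C) = 0 - j168.4 Ω
Step 3 — Series combination: Z_total = R + L + C = 100 - j159.7 Ω = 188.4∠-57.9° Ω.
Step 4 — Source phasor: V = 22.3∠-30.0° V = 19.31 - j11.15 V.
Step 5 — Ohm's law: I = V / Z_total = (19.31 - j11.15) / (100 - j159.7) = 0.1046 + j0.05546 A.
Step 6 — Convert to polar: |I| = 0.1184 A, ∠I = 27.9°.

I = 0.1184∠27.9° A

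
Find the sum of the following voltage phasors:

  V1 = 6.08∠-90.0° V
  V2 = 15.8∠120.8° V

Step 1 — Convert each phasor to rectangular form:
  V1 = 6.08·(cos(-90.0°) + j·sin(-90.0°)) = 0 - j6.08 V
  V2 = 15.8·(cos(120.8°) + j·sin(120.8°)) = -8.09 + j13.57 V
Step 2 — Sum components: V_total = -8.09 + j7.492 V.
Step 3 — Convert to polar: |V_total| = 11.03 V, ∠V_total = 137.2°.

V_total = 11.03∠137.2° V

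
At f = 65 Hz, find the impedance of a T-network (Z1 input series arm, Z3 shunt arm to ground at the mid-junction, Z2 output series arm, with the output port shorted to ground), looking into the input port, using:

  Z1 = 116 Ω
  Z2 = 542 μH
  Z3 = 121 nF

Step 1 — Angular frequency: ω = 2π·f = 2π·65 = 408.4 rad/s.
Step 2 — Component impedances:
  Z1: Z = R = 116 Ω
  Z2: Z = jωL = j·408.4·0.000542 = 0 + j0.2214 Ω
  Z3: Z = 1/(jωC) = -j/(ω·C) = 0 - j2.024e+04 Ω
Step 3 — With the output port shorted to ground, the output series arm Z2 runs from the junction to ground; the shunt arm Z3 also runs from the junction to ground. They appear in parallel: Z3 || Z2 = 0 + j0.2214 Ω.
Step 4 — Series with input arm Z1: Z_in = Z1 + (Z3 || Z2) = 116 + j0.2214 Ω = 116∠0.1° Ω.

Z = 116 + j0.2214 Ω = 116∠0.1° Ω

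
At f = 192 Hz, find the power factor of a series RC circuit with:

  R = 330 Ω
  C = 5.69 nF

Step 1 — Angular frequency: ω = 2π·f = 2π·192 = 1206 rad/s.
Step 2 — Component impedances:
  R: Z = R = 330 Ω
  C: Z = 1/(jωC) = -j/(ω·C) = 0 - j1.457e+05 Ω
Step 3 — Series combination: Z_total = R + C = 330 - j1.457e+05 Ω = 1.457e+05∠-89.9° Ω.
Step 4 — Power factor: PF = cos(φ) = Re(Z)/|Z| = 330/1.457e+05 = 0.002265.
Step 5 — Type: Im(Z) = -1.457e+05 ⇒ leading (phase φ = -89.9°).

PF = 0.002265 (leading, φ = -89.9°)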